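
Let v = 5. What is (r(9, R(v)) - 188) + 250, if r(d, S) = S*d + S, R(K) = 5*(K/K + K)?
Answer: 362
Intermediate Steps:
R(K) = 5 + 5*K (R(K) = 5*(1 + K) = 5 + 5*K)
r(d, S) = S + S*d
(r(9, R(v)) - 188) + 250 = ((5 + 5*5)*(1 + 9) - 188) + 250 = ((5 + 25)*10 - 188) + 250 = (30*10 - 188) + 250 = (300 - 188) + 250 = 112 + 250 = 362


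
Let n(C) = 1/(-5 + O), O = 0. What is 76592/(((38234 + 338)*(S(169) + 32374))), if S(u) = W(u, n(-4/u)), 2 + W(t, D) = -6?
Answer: 9574/156052669 ≈ 6.1351e-5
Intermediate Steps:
n(C) = -1/5 (n(C) = 1/(-5 + 0) = 1/(-5) = -1/5)
W(t, D) = -8 (W(t, D) = -2 - 6 = -8)
S(u) = -8
76592/(((38234 + 338)*(S(169) + 32374))) = 76592/(((38234 + 338)*(-8 + 32374))) = 76592/((38572*32366)) = 76592/1248421352 = 76592*(1/1248421352) = 9574/156052669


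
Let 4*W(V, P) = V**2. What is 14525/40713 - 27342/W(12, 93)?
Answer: -61813997/81426 ≈ -759.14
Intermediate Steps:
W(V, P) = V**2/4
14525/40713 - 27342/W(12, 93) = 14525/40713 - 27342/((1/4)*12**2) = 14525*(1/40713) - 27342/((1/4)*144) = 14525/40713 - 27342/36 = 14525/40713 - 27342*1/36 = 14525/40713 - 1519/2 = -61813997/81426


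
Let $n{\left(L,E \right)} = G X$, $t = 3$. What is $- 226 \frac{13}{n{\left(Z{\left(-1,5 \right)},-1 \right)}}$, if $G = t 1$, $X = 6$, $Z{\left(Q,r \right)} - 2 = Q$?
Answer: $- \frac{1469}{9} \approx -163.22$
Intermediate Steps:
$Z{\left(Q,r \right)} = 2 + Q$
$G = 3$ ($G = 3 \cdot 1 = 3$)
$n{\left(L,E \right)} = 18$ ($n{\left(L,E \right)} = 3 \cdot 6 = 18$)
$- 226 \frac{13}{n{\left(Z{\left(-1,5 \right)},-1 \right)}} = - 226 \cdot \frac{13}{18} = - 226 \cdot 13 \cdot \frac{1}{18} = \left(-226\right) \frac{13}{18} = - \frac{1469}{9}$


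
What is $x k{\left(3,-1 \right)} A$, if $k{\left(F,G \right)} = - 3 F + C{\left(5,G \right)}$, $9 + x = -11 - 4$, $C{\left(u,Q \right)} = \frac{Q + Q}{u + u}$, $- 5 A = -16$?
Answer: $\frac{17664}{25} \approx 706.56$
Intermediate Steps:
$A = \frac{16}{5}$ ($A = \left(- \frac{1}{5}\right) \left(-16\right) = \frac{16}{5} \approx 3.2$)
$C{\left(u,Q \right)} = \frac{Q}{u}$ ($C{\left(u,Q \right)} = \frac{2 Q}{2 u} = 2 Q \frac{1}{2 u} = \frac{Q}{u}$)
$x = -24$ ($x = -9 - 15 = -24$)
$k{\left(F,G \right)} = - 3 F + \frac{G}{5}$
$x k{\left(3,-1 \right)} A = - 24 \left(\left(-3\right) 3 + \frac{1}{5} \left(-1\right)\right) \frac{16}{5} = - 24 \left(-9 - \frac{1}{5}\right) \frac{16}{5} = \left(-24\right) \left(- \frac{46}{5}\right) \frac{16}{5} = \frac{1104}{5} \cdot \frac{16}{5} = \frac{17664}{25}$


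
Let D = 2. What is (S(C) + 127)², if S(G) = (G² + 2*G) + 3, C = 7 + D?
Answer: 52441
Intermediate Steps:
C = 9 (C = 7 + 2 = 9)
S(G) = 3 + G² + 2*G
(S(C) + 127)² = ((3 + 9² + 2*9) + 127)² = ((3 + 81 + 18) + 127)² = (102 + 127)² = 229² = 52441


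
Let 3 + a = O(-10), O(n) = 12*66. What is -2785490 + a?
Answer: -2784701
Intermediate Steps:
O(n) = 792
a = 789 (a = -3 + 792 = 789)
-2785490 + a = -2785490 + 789 = -2784701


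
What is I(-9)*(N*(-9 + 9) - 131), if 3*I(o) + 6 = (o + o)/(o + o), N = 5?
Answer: 655/3 ≈ 218.33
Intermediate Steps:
I(o) = -5/3 (I(o) = -2 + ((o + o)/(o + o))/3 = -2 + ((2*o)/((2*o)))/3 = -2 + ((2*o)*(1/(2*o)))/3 = -2 + (⅓)*1 = -2 + ⅓ = -5/3)
I(-9)*(N*(-9 + 9) - 131) = -5*(5*(-9 + 9) - 131)/3 = -5*(5*0 - 131)/3 = -5*(0 - 131)/3 = -5/3*(-131) = 655/3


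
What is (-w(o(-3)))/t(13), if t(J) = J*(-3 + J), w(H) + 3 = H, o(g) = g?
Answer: 3/65 ≈ 0.046154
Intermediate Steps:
w(H) = -3 + H
(-w(o(-3)))/t(13) = (-(-3 - 3))/((13*(-3 + 13))) = (-1*(-6))/((13*10)) = 6/130 = 6*(1/130) = 3/65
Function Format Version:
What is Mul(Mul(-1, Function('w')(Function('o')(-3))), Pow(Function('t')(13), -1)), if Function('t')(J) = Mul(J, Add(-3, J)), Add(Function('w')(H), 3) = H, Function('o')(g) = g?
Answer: Rational(3, 65) ≈ 0.046154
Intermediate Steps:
Function('w')(H) = Add(-3, H)
Mul(Mul(-1, Function('w')(Function('o')(-3))), Pow(Function('t')(13), -1)) = Mul(Mul(-1, Add(-3, -3)), Pow(Mul(13, Add(-3, 13)), -1)) = Mul(Mul(-1, -6), Pow(Mul(13, 10), -1)) = Mul(6, Pow(130, -1)) = Mul(6, Rational(1, 130)) = Rational(3, 65)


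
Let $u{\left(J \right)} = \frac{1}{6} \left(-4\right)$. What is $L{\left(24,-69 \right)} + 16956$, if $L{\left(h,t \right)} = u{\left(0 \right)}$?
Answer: $\frac{50866}{3} \approx 16955.0$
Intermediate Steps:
$u{\left(J \right)} = - \frac{2}{3}$ ($u{\left(J \right)} = \frac{1}{6} \left(-4\right) = - \frac{2}{3}$)
$L{\left(h,t \right)} = - \frac{2}{3}$
$L{\left(24,-69 \right)} + 16956 = - \frac{2}{3} + 16956 = \frac{50866}{3}$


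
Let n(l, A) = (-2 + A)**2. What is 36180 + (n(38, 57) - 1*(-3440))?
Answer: 42645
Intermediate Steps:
36180 + (n(38, 57) - 1*(-3440)) = 36180 + ((-2 + 57)**2 - 1*(-3440)) = 36180 + (55**2 + 3440) = 36180 + (3025 + 3440) = 36180 + 6465 = 42645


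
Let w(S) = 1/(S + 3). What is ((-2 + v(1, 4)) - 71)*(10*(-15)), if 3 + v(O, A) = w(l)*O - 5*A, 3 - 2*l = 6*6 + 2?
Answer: 417900/29 ≈ 14410.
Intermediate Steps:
l = -35/2 (l = 3/2 - (6*6 + 2)/2 = 3/2 - (36 + 2)/2 = 3/2 - 1/2*38 = 3/2 - 19 = -35/2 ≈ -17.500)
w(S) = 1/(3 + S)
v(O, A) = -3 - 5*A - 2*O/29 (v(O, A) = -3 + (O/(3 - 35/2) - 5*A) = -3 + (O/(-29/2) - 5*A) = -3 + (-2*O/29 - 5*A) = -3 + (-5*A - 2*O/29) = -3 - 5*A - 2*O/29)
((-2 + v(1, 4)) - 71)*(10*(-15)) = ((-2 + (-3 - 5*4 - 2/29*1)) - 71)*(10*(-15)) = ((-2 + (-3 - 20 - 2/29)) - 71)*(-150) = ((-2 - 669/29) - 71)*(-150) = (-727/29 - 71)*(-150) = -2786/29*(-150) = 417900/29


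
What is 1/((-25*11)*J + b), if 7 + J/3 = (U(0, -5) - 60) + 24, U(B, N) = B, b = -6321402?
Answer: -1/6285927 ≈ -1.5909e-7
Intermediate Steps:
J = -129 (J = -21 + 3*((0 - 60) + 24) = -21 + 3*(-60 + 24) = -21 + 3*(-36) = -21 - 108 = -129)
1/((-25*11)*J + b) = 1/(-25*11*(-129) - 6321402) = 1/(-275*(-129) - 6321402) = 1/(35475 - 6321402) = 1/(-6285927) = -1/6285927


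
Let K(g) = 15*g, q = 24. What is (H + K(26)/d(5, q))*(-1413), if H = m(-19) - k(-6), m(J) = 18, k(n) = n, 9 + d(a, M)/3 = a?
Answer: 24021/2 ≈ 12011.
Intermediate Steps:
d(a, M) = -27 + 3*a
H = 24 (H = 18 - 1*(-6) = 18 + 6 = 24)
(H + K(26)/d(5, q))*(-1413) = (24 + (15*26)/(-27 + 3*5))*(-1413) = (24 + 390/(-27 + 15))*(-1413) = (24 + 390/(-12))*(-1413) = (24 + 390*(-1/12))*(-1413) = (24 - 65/2)*(-1413) = -17/2*(-1413) = 24021/2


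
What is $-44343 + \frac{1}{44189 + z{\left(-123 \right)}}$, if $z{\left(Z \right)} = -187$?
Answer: $- \frac{1951180685}{44002} \approx -44343.0$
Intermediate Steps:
$-44343 + \frac{1}{44189 + z{\left(-123 \right)}} = -44343 + \frac{1}{44189 - 187} = -44343 + \frac{1}{44002} = - \frac{1951180685}{44002}$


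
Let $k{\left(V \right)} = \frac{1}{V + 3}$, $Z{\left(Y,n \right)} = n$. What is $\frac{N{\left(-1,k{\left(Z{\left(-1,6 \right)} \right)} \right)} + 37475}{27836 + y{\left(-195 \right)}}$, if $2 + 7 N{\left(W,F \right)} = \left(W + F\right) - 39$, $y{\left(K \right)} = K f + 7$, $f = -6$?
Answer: $\frac{2360548}{1827819} \approx 1.2915$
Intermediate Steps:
$k{\left(V \right)} = \frac{1}{3 + V}$
$y{\left(K \right)} = 7 - 6 K$ ($y{\left(K \right)} = K \left(-6\right) + 7 = - 6 K + 7 = 7 - 6 K$)
$N{\left(W,F \right)} = - \frac{41}{7} + \frac{F}{7} + \frac{W}{7}$ ($N{\left(W,F \right)} = - \frac{2}{7} + \frac{\left(W + F\right) - 39}{7} = - \frac{2}{7} + \frac{\left(F + W\right) - 39}{7} = - \frac{2}{7} + \frac{-39 + F + W}{7} = - \frac{2}{7} + \left(- \frac{39}{7} + \frac{F}{7} + \frac{W}{7}\right) = - \frac{41}{7} + \frac{F}{7} + \frac{W}{7}$)
$\frac{N{\left(-1,k{\left(Z{\left(-1,6 \right)} \right)} \right)} + 37475}{27836 + y{\left(-195 \right)}} = \frac{\left(- \frac{41}{7} + \frac{1}{7 \left(3 + 6\right)} + \frac{1}{7} \left(-1\right)\right) + 37475}{27836 + \left(7 - -1170\right)} = \frac{\left(- \frac{41}{7} + \frac{1}{7 \cdot 9} - \frac{1}{7}\right) + 37475}{27836 + \left(7 + 1170\right)} = \frac{\left(- \frac{41}{7} + \frac{1}{7} \cdot \frac{1}{9} - \frac{1}{7}\right) + 37475}{27836 + 1177} = \frac{\left(- \frac{41}{7} + \frac{1}{63} - \frac{1}{7}\right) + 37475}{29013} = \left(- \frac{377}{63} + 37475\right) \frac{1}{29013} = \frac{2360548}{63} \cdot \frac{1}{29013} = \frac{2360548}{1827819}$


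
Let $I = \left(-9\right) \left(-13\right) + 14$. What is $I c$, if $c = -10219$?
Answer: $-1338689$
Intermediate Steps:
$I = 131$ ($I = 117 + 14 = 131$)
$I c = 131 \left(-10219\right) = -1338689$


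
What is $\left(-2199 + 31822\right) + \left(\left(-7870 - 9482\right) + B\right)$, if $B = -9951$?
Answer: $2320$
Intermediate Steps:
$\left(-2199 + 31822\right) + \left(\left(-7870 - 9482\right) + B\right) = \left(-2199 + 31822\right) - 27303 = 29623 - 27303 = 2320$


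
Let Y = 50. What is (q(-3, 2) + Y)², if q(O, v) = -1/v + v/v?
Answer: 10201/4 ≈ 2550.3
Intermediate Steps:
q(O, v) = 1 - 1/v (q(O, v) = -1/v + 1 = 1 - 1/v)
(q(-3, 2) + Y)² = ((-1 + 2)/2 + 50)² = ((½)*1 + 50)² = (½ + 50)² = (101/2)² = 10201/4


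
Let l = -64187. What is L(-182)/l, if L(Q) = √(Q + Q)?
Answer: -2*I*√91/64187 ≈ -0.00029724*I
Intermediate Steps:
L(Q) = √2*√Q (L(Q) = √(2*Q) = √2*√Q)
L(-182)/l = (√2*√(-182))/(-64187) = (√2*(I*√182))*(-1/64187) = (2*I*√91)*(-1/64187) = -2*I*√91/64187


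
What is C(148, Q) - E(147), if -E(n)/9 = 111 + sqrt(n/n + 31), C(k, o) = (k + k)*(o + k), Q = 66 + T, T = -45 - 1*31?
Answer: 41847 + 36*sqrt(2) ≈ 41898.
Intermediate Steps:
T = -76 (T = -45 - 31 = -76)
Q = -10 (Q = 66 - 76 = -10)
C(k, o) = 2*k*(k + o) (C(k, o) = (2*k)*(k + o) = 2*k*(k + o))
E(n) = -999 - 36*sqrt(2) (E(n) = -9*(111 + sqrt(n/n + 31)) = -9*(111 + sqrt(1 + 31)) = -9*(111 + sqrt(32)) = -9*(111 + 4*sqrt(2)) = -999 - 36*sqrt(2))
C(148, Q) - E(147) = 2*148*(148 - 10) - (-999 - 36*sqrt(2)) = 2*148*138 + (999 + 36*sqrt(2)) = 40848 + (999 + 36*sqrt(2)) = 41847 + 36*sqrt(2)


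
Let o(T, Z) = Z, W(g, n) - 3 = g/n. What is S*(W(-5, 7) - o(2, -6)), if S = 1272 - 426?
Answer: 49068/7 ≈ 7009.7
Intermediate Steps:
W(g, n) = 3 + g/n
S = 846
S*(W(-5, 7) - o(2, -6)) = 846*((3 - 5/7) - 1*(-6)) = 846*((3 - 5*1/7) + 6) = 846*((3 - 5/7) + 6) = 846*(16/7 + 6) = 846*(58/7) = 49068/7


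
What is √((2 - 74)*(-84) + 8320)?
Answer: 4*√898 ≈ 119.87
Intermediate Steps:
√((2 - 74)*(-84) + 8320) = √(-72*(-84) + 8320) = √(6048 + 8320) = √14368 = 4*√898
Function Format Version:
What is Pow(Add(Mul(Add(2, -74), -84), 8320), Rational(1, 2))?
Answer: Mul(4, Pow(898, Rational(1, 2))) ≈ 119.87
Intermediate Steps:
Pow(Add(Mul(Add(2, -74), -84), 8320), Rational(1, 2)) = Pow(Add(Mul(-72, -84), 8320), Rational(1, 2)) = Pow(Add(6048, 8320), Rational(1, 2)) = Pow(14368, Rational(1, 2)) = Mul(4, Pow(898, Rational(1, 2)))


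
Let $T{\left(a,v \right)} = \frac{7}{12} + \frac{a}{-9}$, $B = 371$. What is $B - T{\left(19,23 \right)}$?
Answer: $\frac{13411}{36} \approx 372.53$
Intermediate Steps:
$T{\left(a,v \right)} = \frac{7}{12} - \frac{a}{9}$ ($T{\left(a,v \right)} = 7 \cdot \frac{1}{12} + a \left(- \frac{1}{9}\right) = \frac{7}{12} - \frac{a}{9}$)
$B - T{\left(19,23 \right)} = 371 - \left(\frac{7}{12} - \frac{19}{9}\right) = 371 - - \frac{55}{36} = 371 + \frac{55}{36} = \frac{13411}{36}$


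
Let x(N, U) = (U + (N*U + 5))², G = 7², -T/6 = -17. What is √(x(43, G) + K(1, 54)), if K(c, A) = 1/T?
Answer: √48585858186/102 ≈ 2161.0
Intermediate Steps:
T = 102 (T = -6*(-17) = 102)
G = 49
K(c, A) = 1/102
x(N, U) = (5 + U + N*U)² (x(N, U) = (U + (5 + N*U))² = (5 + U + N*U)²)
√(x(43, G) + K(1, 54)) = √((5 + 49 + 43*49)² + 1/102) = √((5 + 49 + 2107)² + 1/102) = √(2161² + 1/102) = √(4669921 + 1/102) = √(476331943/102) = √48585858186/102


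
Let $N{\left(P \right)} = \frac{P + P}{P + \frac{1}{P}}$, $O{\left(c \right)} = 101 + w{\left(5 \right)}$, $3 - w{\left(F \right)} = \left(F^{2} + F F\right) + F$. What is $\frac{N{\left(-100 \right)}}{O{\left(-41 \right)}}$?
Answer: $\frac{20000}{490049} \approx 0.040812$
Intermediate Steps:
$w{\left(F \right)} = 3 - F - 2 F^{2}$ ($w{\left(F \right)} = 3 - \left(\left(F^{2} + F F\right) + F\right) = 3 - \left(\left(F^{2} + F^{2}\right) + F\right) = 3 - \left(2 F^{2} + F\right) = 3 - \left(F + 2 F^{2}\right) = 3 - F - 2 F^{2}$)
$O{\left(c \right)} = 49$ ($O{\left(c \right)} = 101 - \left(2 + 50\right) = 101 - 52 = 49$)
$N{\left(P \right)} = \frac{2 P}{P + \frac{1}{P}}$
$\frac{N{\left(-100 \right)}}{O{\left(-41 \right)}} = \frac{2 \left(-100\right)^{2} \frac{1}{1 + \left(-100\right)^{2}}}{49} = 2 \cdot 10000 \frac{1}{1 + 10000} \cdot \frac{1}{49} = 2 \cdot 10000 \cdot \frac{1}{10001} \cdot \frac{1}{49} = \frac{20000}{10001} \cdot \frac{1}{49} = \frac{20000}{490049}$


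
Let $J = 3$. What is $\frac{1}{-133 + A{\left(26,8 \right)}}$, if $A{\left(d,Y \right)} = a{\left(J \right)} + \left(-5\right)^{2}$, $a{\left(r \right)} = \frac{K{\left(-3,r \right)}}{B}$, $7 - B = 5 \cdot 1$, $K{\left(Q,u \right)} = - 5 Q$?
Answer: $- \frac{2}{201} \approx -0.0099503$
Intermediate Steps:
$B = 2$ ($B = 7 - 5 \cdot 1 = 7 - 5 = 2$)
$a{\left(r \right)} = \frac{15}{2}$ ($a{\left(r \right)} = \frac{\left(-5\right) \left(-3\right)}{2} = 15 \cdot \frac{1}{2} = \frac{15}{2}$)
$A{\left(d,Y \right)} = \frac{65}{2}$ ($A{\left(d,Y \right)} = \frac{15}{2} + \left(-5\right)^{2} = \frac{15}{2} + 25 = \frac{65}{2}$)
$\frac{1}{-133 + A{\left(26,8 \right)}} = \frac{1}{-133 + \frac{65}{2}} = \frac{1}{- \frac{201}{2}} = - \frac{2}{201}$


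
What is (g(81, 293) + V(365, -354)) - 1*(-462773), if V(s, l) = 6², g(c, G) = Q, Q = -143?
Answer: 462666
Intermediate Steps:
g(c, G) = -143
V(s, l) = 36
(g(81, 293) + V(365, -354)) - 1*(-462773) = (-143 + 36) - 1*(-462773) = -107 + 462773 = 462666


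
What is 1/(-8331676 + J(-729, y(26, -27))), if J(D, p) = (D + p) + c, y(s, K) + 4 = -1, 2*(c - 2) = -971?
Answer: -2/16665787 ≈ -1.2001e-7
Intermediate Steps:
c = -967/2 (c = 2 + (1/2)*(-971) = 2 - 971/2 = -967/2 ≈ -483.50)
y(s, K) = -5 (y(s, K) = -4 - 1 = -5)
J(D, p) = -967/2 + D + p (J(D, p) = (D + p) - 967/2 = -967/2 + D + p)
1/(-8331676 + J(-729, y(26, -27))) = 1/(-8331676 + (-967/2 - 729 - 5)) = 1/(-8331676 - 2435/2) = 1/(-16665787/2) = -2/16665787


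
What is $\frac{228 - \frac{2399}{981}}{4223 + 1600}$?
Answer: $\frac{221269}{5712363} \approx 0.038735$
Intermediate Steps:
$\frac{228 - \frac{2399}{981}}{4223 + 1600} = \frac{228 - \frac{2399}{981}}{5823} = \left(228 - \frac{2399}{981}\right) \frac{1}{5823} = \frac{221269}{981} \cdot \frac{1}{5823} = \frac{221269}{5712363}$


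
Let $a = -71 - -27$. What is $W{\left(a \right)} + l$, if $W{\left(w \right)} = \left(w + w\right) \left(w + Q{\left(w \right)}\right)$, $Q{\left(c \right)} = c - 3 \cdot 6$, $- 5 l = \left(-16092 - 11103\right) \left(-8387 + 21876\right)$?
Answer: $73375999$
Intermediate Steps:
$a = -44$ ($a = -71 + 27 = -44$)
$l = 73366671$ ($l = - \frac{\left(-16092 - 11103\right) \left(-8387 + 21876\right)}{5} = - \frac{\left(-27195\right) 13489}{5} = \left(- \frac{1}{5}\right) \left(-366833355\right) = 73366671$)
$Q{\left(c \right)} = -18 + c$ ($Q{\left(c \right)} = c - 18 = -18 + c$)
$W{\left(w \right)} = 2 w \left(-18 + 2 w\right)$ ($W{\left(w \right)} = \left(w + w\right) \left(w + \left(-18 + w\right)\right) = 2 w \left(-18 + 2 w\right)$)
$W{\left(a \right)} + l = 4 \left(-44\right) \left(-9 - 44\right) + 73366671 = 4 \left(-44\right) \left(-53\right) + 73366671 = 9328 + 73366671 = 73375999$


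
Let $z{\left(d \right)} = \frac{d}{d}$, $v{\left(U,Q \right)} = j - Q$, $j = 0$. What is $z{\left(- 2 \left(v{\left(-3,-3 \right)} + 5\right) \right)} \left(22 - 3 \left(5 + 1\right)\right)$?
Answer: $4$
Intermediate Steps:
$v{\left(U,Q \right)} = - Q$ ($v{\left(U,Q \right)} = 0 - Q = - Q$)
$z{\left(d \right)} = 1$
$z{\left(- 2 \left(v{\left(-3,-3 \right)} + 5\right) \right)} \left(22 - 3 \left(5 + 1\right)\right) = 1 \left(22 - 3 \left(5 + 1\right)\right) = 1 \left(22 - 18\right) = 1 \cdot 4 = 4$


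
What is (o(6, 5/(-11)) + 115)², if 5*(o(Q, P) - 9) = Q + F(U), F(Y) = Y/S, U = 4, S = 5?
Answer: 9821956/625 ≈ 15715.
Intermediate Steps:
F(Y) = Y/5
o(Q, P) = 229/25 + Q/5 (o(Q, P) = 9 + (Q + (⅕)*4)/5 = 9 + (Q + ⅘)/5 = 9 + (⅘ + Q)/5 = 9 + (4/25 + Q/5) = 229/25 + Q/5)
(o(6, 5/(-11)) + 115)² = ((229/25 + (⅕)*6) + 115)² = ((229/25 + 6/5) + 115)² = (259/25 + 115)² = (3134/25)² = 9821956/625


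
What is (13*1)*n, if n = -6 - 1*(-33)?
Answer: 351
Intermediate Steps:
n = 27 (n = -6 + 33 = 27)
(13*1)*n = (13*1)*27 = 13*27 = 351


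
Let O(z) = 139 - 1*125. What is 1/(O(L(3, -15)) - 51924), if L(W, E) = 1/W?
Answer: -1/51910 ≈ -1.9264e-5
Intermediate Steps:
L(W, E) = 1/W
O(z) = 14 (O(z) = 139 - 125 = 14)
1/(O(L(3, -15)) - 51924) = 1/(14 - 51924) = 1/(-51910) = -1/51910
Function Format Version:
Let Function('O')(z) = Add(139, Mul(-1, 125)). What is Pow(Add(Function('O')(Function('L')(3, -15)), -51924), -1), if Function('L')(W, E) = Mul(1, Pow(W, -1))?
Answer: Rational(-1, 51910) ≈ -1.9264e-5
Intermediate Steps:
Function('L')(W, E) = Pow(W, -1)
Function('O')(z) = 14 (Function('O')(z) = Add(139, -125) = 14)
Pow(Add(Function('O')(Function('L')(3, -15)), -51924), -1) = Pow(Add(14, -51924), -1) = Pow(-51910, -1) = Rational(-1, 51910)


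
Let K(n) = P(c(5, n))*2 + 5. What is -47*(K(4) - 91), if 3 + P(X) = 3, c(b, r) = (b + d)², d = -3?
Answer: 4042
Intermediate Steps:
c(b, r) = (-3 + b)² (c(b, r) = (b - 3)² = (-3 + b)²)
P(X) = 0 (P(X) = -3 + 3 = 0)
K(n) = 5 (K(n) = 0*2 + 5 = 0 + 5 = 5)
-47*(K(4) - 91) = -47*(5 - 91) = -47*(-86) = 4042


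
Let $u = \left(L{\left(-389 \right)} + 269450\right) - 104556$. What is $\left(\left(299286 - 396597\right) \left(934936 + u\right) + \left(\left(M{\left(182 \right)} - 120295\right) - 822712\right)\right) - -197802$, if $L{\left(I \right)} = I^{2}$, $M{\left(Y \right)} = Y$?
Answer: $-121751499984$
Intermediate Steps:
$u = 316215$ ($u = \left(\left(-389\right)^{2} + 269450\right) - 104556 = \left(151321 + 269450\right) - 104556 = 420771 - 104556 = 316215$)
$\left(\left(299286 - 396597\right) \left(934936 + u\right) + \left(\left(M{\left(182 \right)} - 120295\right) - 822712\right)\right) - -197802 = \left(\left(299286 - 396597\right) \left(934936 + 316215\right) + \left(\left(182 - 120295\right) - 822712\right)\right) - -197802 = \left(\left(-97311\right) 1251151 - 942825\right) + 197802 = \left(-121750754961 - 942825\right) + 197802 = -121751697786 + 197802 = -121751499984$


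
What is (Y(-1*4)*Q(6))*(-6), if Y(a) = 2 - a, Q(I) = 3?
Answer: -108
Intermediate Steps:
(Y(-1*4)*Q(6))*(-6) = ((2 - (-1)*4)*3)*(-6) = ((2 - 1*(-4))*3)*(-6) = ((2 + 4)*3)*(-6) = (6*3)*(-6) = 18*(-6) = -108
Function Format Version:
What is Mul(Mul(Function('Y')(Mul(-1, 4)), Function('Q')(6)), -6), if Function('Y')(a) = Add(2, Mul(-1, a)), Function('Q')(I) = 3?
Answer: -108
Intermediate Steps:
Mul(Mul(Function('Y')(Mul(-1, 4)), Function('Q')(6)), -6) = Mul(Mul(Add(2, Mul(-1, Mul(-1, 4))), 3), -6) = Mul(Mul(Add(2, Mul(-1, -4)), 3), -6) = Mul(Mul(Add(2, 4), 3), -6) = Mul(Mul(6, 3), -6) = Mul(18, -6) = -108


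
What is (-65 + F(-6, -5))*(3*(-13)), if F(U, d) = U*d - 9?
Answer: 1716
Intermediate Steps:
F(U, d) = -9 + U*d
(-65 + F(-6, -5))*(3*(-13)) = (-65 + (-9 - 6*(-5)))*(3*(-13)) = (-65 + (-9 + 30))*(-39) = (-65 + 21)*(-39) = -44*(-39) = 1716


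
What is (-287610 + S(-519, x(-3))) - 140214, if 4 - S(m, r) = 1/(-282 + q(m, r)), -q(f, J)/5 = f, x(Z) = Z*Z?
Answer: -989547661/2313 ≈ -4.2782e+5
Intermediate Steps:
x(Z) = Z²
q(f, J) = -5*f
S(m, r) = 4 - 1/(-282 - 5*m)
(-287610 + S(-519, x(-3))) - 140214 = (-287610 + (1129 + 20*(-519))/(282 + 5*(-519))) - 140214 = (-287610 + (1129 - 10380)/(282 - 2595)) - 140214 = (-287610 - 9251/(-2313)) - 140214 = (-287610 - 1/2313*(-9251)) - 140214 = (-287610 + 9251/2313) - 140214 = -665232679/2313 - 140214 = -989547661/2313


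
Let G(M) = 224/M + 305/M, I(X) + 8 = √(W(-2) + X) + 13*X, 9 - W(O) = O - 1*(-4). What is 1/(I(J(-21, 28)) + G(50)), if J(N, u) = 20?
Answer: 656450/172303141 - 7500*√3/172303141 ≈ 0.0037345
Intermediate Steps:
W(O) = 5 - O (W(O) = 9 - (O - 1*(-4)) = 9 - (O + 4) = 9 - (4 + O) = 9 + (-4 - O) = 5 - O)
I(X) = -8 + √(7 + X) + 13*X (I(X) = -8 + (√((5 - 1*(-2)) + X) + 13*X) = -8 + (√((5 + 2) + X) + 13*X) = -8 + (√(7 + X) + 13*X) = -8 + √(7 + X) + 13*X)
G(M) = 529/M
1/(I(J(-21, 28)) + G(50)) = 1/((-8 + √(7 + 20) + 13*20) + 529/50) = 1/((-8 + √27 + 260) + 529*(1/50)) = 1/((-8 + 3*√3 + 260) + 529/50) = 1/((252 + 3*√3) + 529/50) = 1/(13129/50 + 3*√3)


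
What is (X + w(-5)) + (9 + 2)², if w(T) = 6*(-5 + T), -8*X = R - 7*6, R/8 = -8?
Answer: 297/4 ≈ 74.250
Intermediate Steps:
R = -64 (R = 8*(-8) = -64)
X = 53/4 (X = -(-64 - 7*6)/8 = -(-64 - 42)/8 = -⅛*(-106) = 53/4 ≈ 13.250)
w(T) = -30 + 6*T
(X + w(-5)) + (9 + 2)² = (53/4 + (-30 + 6*(-5))) + (9 + 2)² = (53/4 + (-30 - 30)) + 11² = (53/4 - 60) + 121 = -187/4 + 121 = 297/4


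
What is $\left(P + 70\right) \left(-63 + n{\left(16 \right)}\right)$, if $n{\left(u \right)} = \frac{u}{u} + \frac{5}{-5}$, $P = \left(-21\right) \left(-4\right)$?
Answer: $-9702$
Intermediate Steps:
$P = 84$
$n{\left(u \right)} = 0$ ($n{\left(u \right)} = 1 + 5 \left(- \frac{1}{5}\right) = 1 - 1 = 0$)
$\left(P + 70\right) \left(-63 + n{\left(16 \right)}\right) = \left(84 + 70\right) \left(-63 + 0\right) = 154 \left(-63\right) = -9702$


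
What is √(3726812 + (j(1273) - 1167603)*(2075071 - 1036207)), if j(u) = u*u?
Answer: 2*√117633060719 ≈ 6.8595e+5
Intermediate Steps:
j(u) = u²
√(3726812 + (j(1273) - 1167603)*(2075071 - 1036207)) = √(3726812 + (1273² - 1167603)*(2075071 - 1036207)) = √(3726812 + (1620529 - 1167603)*1038864) = √(3726812 + 452926*1038864) = √(3726812 + 470528516064) = √470532242876 = 2*√117633060719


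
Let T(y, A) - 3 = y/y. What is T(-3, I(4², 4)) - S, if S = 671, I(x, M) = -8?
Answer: -667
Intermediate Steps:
T(y, A) = 4 (T(y, A) = 3 + y/y = 3 + 1 = 4)
T(-3, I(4², 4)) - S = 4 - 1*671 = 4 - 671 = -667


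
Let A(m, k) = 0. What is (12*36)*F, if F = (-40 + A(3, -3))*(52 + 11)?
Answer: -1088640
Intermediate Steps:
F = -2520 (F = (-40 + 0)*(52 + 11) = -40*63 = -2520)
(12*36)*F = (12*36)*(-2520) = 432*(-2520) = -1088640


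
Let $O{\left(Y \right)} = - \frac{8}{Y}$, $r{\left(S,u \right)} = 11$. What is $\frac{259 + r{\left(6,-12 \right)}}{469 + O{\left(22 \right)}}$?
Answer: $\frac{594}{1031} \approx 0.57614$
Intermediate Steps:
$\frac{259 + r{\left(6,-12 \right)}}{469 + O{\left(22 \right)}} = \frac{259 + 11}{469 - \frac{8}{22}} = \frac{270}{469 - \frac{4}{11}} = \frac{270}{\frac{5155}{11}} = 270 \cdot \frac{11}{5155} = \frac{594}{1031}$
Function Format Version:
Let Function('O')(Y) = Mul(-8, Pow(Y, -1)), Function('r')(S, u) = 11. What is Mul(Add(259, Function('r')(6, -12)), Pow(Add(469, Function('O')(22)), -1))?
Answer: Rational(594, 1031) ≈ 0.57614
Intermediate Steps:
Mul(Add(259, Function('r')(6, -12)), Pow(Add(469, Function('O')(22)), -1)) = Mul(Add(259, 11), Pow(Add(469, Mul(-8, Pow(22, -1))), -1)) = Mul(270, Pow(Add(469, Mul(-8, Rational(1, 22))), -1)) = Mul(270, Pow(Add(469, Rational(-4, 11)), -1)) = Mul(270, Pow(Rational(5155, 11), -1)) = Mul(270, Rational(11, 5155)) = Rational(594, 1031)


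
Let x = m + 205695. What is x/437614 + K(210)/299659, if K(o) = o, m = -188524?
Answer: 308079037/7713821978 ≈ 0.039939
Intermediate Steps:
x = 17171 (x = -188524 + 205695 = 17171)
x/437614 + K(210)/299659 = 17171/437614 + 210/299659 = 308079037/7713821978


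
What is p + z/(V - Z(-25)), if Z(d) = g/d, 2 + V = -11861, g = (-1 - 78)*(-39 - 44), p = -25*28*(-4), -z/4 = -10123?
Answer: 405519050/145009 ≈ 2796.5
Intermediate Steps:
z = 40492 (z = -4*(-10123) = 40492)
p = 2800 (p = -700*(-4) = 2800)
g = 6557 (g = -79*(-83) = 6557)
V = -11863 (V = -2 - 11861 = -11863)
Z(d) = 6557/d
p + z/(V - Z(-25)) = 2800 + 40492/(-11863 - 6557/(-25)) = 2800 + 40492/(-11863 - 6557*(-1)/25) = 2800 + 40492/(-11863 - 1*(-6557/25)) = 2800 + 40492/(-11863 + 6557/25) = 2800 + 40492/(-290018/25) = 2800 + 40492*(-25/290018) = 2800 - 506150/145009 = 405519050/145009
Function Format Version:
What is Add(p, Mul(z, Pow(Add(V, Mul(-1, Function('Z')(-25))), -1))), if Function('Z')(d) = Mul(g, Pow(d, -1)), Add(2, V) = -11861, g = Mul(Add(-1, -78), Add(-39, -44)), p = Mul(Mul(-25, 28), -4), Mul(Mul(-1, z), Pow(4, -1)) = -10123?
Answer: Rational(405519050, 145009) ≈ 2796.5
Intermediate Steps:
z = 40492 (z = Mul(-4, -10123) = 40492)
p = 2800 (p = Mul(-700, -4) = 2800)
g = 6557 (g = Mul(-79, -83) = 6557)
V = -11863 (V = Add(-2, -11861) = -11863)
Function('Z')(d) = Mul(6557, Pow(d, -1))
Add(p, Mul(z, Pow(Add(V, Mul(-1, Function('Z')(-25))), -1))) = Add(2800, Mul(40492, Pow(Add(-11863, Mul(-1, Mul(6557, Pow(-25, -1)))), -1))) = Add(2800, Mul(40492, Pow(Add(-11863, Mul(-1, Mul(6557, Rational(-1, 25)))), -1))) = Add(2800, Mul(40492, Pow(Add(-11863, Mul(-1, Rational(-6557, 25))), -1))) = Add(2800, Mul(40492, Pow(Add(-11863, Rational(6557, 25)), -1))) = Add(2800, Mul(40492, Pow(Rational(-290018, 25), -1))) = Add(2800, Mul(40492, Rational(-25, 290018))) = Add(2800, Rational(-506150, 145009)) = Rational(405519050, 145009)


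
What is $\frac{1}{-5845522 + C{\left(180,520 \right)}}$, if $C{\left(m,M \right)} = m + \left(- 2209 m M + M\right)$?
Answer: $- \frac{1}{212607222} \approx -4.7035 \cdot 10^{-9}$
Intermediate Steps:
$C{\left(m,M \right)} = M + m - 2209 M m$ ($C{\left(m,M \right)} = m - \left(- M + 2209 M m\right) = M + m - 2209 M m$)
$\frac{1}{-5845522 + C{\left(180,520 \right)}} = \frac{1}{-5845522 + \left(520 + 180 - 1148680 \cdot 180\right)} = \frac{1}{-5845522 + \left(520 + 180 - 206762400\right)} = \frac{1}{-5845522 - 206761700} = \frac{1}{-212607222} = - \frac{1}{212607222}$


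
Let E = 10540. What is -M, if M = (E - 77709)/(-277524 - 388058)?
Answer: -67169/665582 ≈ -0.10092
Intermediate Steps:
M = 67169/665582 (M = (10540 - 77709)/(-277524 - 388058) = -67169/(-665582) = -67169*(-1/665582) = 67169/665582 ≈ 0.10092)
-M = -1*67169/665582 = -67169/665582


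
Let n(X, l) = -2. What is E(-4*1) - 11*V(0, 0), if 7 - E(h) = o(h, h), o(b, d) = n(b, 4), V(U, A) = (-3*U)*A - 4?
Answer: 53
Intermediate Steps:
V(U, A) = -4 - 3*A*U (V(U, A) = -3*A*U - 4 = -4 - 3*A*U)
o(b, d) = -2
E(h) = 9 (E(h) = 7 - 1*(-2) = 7 + 2 = 9)
E(-4*1) - 11*V(0, 0) = 9 - 11*(-4 - 3*0*0) = 9 - 11*(-4 + 0) = 9 - 11*(-4) = 9 + 44 = 53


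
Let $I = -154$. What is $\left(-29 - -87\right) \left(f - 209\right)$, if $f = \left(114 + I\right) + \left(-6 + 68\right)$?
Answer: $-10846$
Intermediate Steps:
$f = 22$ ($f = \left(114 - 154\right) + \left(-6 + 68\right) = -40 + 62 = 22$)
$\left(-29 - -87\right) \left(f - 209\right) = \left(-29 - -87\right) \left(22 - 209\right) = \left(-29 + 87\right) \left(-187\right) = 58 \left(-187\right) = -10846$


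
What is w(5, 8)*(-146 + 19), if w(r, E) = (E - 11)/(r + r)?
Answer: 381/10 ≈ 38.100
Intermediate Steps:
w(r, E) = (-11 + E)/(2*r) (w(r, E) = (-11 + E)/((2*r)) = (-11 + E)*(1/(2*r)) = (-11 + E)/(2*r))
w(5, 8)*(-146 + 19) = ((½)*(-11 + 8)/5)*(-146 + 19) = ((½)*(⅕)*(-3))*(-127) = -3/10*(-127) = 381/10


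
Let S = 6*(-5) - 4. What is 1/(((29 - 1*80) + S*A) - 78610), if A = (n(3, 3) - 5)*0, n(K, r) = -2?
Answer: -1/78661 ≈ -1.2713e-5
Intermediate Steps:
S = -34 (S = -30 - 4 = -34)
A = 0 (A = (-2 - 5)*0 = -7*0 = 0)
1/(((29 - 1*80) + S*A) - 78610) = 1/(((29 - 1*80) - 34*0) - 78610) = 1/(((29 - 80) + 0) - 78610) = 1/((-51 + 0) - 78610) = 1/(-51 - 78610) = 1/(-78661) = -1/78661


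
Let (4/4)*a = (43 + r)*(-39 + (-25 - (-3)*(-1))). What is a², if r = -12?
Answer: 4313929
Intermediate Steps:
a = -2077 (a = (43 - 12)*(-39 + (-25 - (-3)*(-1))) = 31*(-39 + (-25 - 1*3)) = 31*(-39 + (-25 - 3)) = 31*(-39 - 28) = 31*(-67) = -2077)
a² = (-2077)² = 4313929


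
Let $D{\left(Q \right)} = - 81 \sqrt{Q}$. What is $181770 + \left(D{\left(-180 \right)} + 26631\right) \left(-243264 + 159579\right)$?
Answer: $-2228433465 + 40670910 i \sqrt{5} \approx -2.2284 \cdot 10^{9} + 9.0943 \cdot 10^{7} i$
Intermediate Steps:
$181770 + \left(D{\left(-180 \right)} + 26631\right) \left(-243264 + 159579\right) = 181770 + \left(- 81 \sqrt{-180} + 26631\right) \left(-243264 + 159579\right) = 181770 + \left(- 81 \cdot 6 i \sqrt{5} + 26631\right) \left(-83685\right) = 181770 + \left(- 486 i \sqrt{5} + 26631\right) \left(-83685\right) = 181770 + \left(26631 - 486 i \sqrt{5}\right) \left(-83685\right) = 181770 - \left(2228615235 - 40670910 i \sqrt{5}\right) = -2228433465 + 40670910 i \sqrt{5}$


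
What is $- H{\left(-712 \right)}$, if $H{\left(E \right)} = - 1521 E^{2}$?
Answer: $771061824$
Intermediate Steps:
$- H{\left(-712 \right)} = - \left(-1521\right) \left(-712\right)^{2} = - \left(-1521\right) 506944 = \left(-1\right) \left(-771061824\right) = 771061824$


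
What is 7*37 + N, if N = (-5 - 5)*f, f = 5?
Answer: 209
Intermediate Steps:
N = -50 (N = (-5 - 5)*5 = -10*5 = -50)
7*37 + N = 7*37 - 50 = 259 - 50 = 209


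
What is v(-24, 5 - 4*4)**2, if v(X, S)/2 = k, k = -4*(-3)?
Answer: 576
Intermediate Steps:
k = 12
v(X, S) = 24 (v(X, S) = 2*12 = 24)
v(-24, 5 - 4*4)**2 = 24**2 = 576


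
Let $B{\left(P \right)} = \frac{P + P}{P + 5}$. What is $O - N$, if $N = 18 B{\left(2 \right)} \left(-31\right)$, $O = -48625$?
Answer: $- \frac{338143}{7} \approx -48306.0$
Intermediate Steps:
$B{\left(P \right)} = \frac{2 P}{5 + P}$
$N = - \frac{2232}{7}$ ($N = 18 \cdot 2 \cdot 2 \frac{1}{5 + 2} \left(-31\right) = 18 \cdot 2 \cdot 2 \cdot \frac{1}{7} \left(-31\right) = 18 \cdot \frac{4}{7} \left(-31\right) = \frac{72}{7} \left(-31\right) = - \frac{2232}{7} \approx -318.86$)
$O - N = -48625 - - \frac{2232}{7} = -48625 + \frac{2232}{7} = - \frac{338143}{7}$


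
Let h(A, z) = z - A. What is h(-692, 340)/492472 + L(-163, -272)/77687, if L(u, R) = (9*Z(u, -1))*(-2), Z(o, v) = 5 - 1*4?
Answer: 8913561/4782334033 ≈ 0.0018639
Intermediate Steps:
Z(o, v) = 1 (Z(o, v) = 5 - 4 = 1)
L(u, R) = -18 (L(u, R) = (9*1)*(-2) = 9*(-2) = -18)
h(-692, 340)/492472 + L(-163, -272)/77687 = (340 - 1*(-692))/492472 - 18/77687 = (340 + 692)*(1/492472) - 18*1/77687 = 1032*(1/492472) - 18/77687 = 129/61559 - 18/77687 = 8913561/4782334033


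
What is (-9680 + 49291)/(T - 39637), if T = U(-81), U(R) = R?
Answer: -39611/39718 ≈ -0.99731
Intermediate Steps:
T = -81
(-9680 + 49291)/(T - 39637) = (-9680 + 49291)/(-81 - 39637) = 39611/(-39718) = 39611*(-1/39718) = -39611/39718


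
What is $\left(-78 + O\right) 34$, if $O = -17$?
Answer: $-3230$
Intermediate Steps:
$\left(-78 + O\right) 34 = \left(-78 - 17\right) 34 = \left(-95\right) 34 = -3230$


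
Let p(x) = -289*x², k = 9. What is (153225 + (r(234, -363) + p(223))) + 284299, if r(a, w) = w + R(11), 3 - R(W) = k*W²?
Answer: -13935606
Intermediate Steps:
R(W) = 3 - 9*W²
r(a, w) = -1086 + w (r(a, w) = w + (3 - 9*11²) = w + (3 - 9*121) = w + (3 - 1089) = w - 1086 = -1086 + w)
(153225 + (r(234, -363) + p(223))) + 284299 = (153225 + ((-1086 - 363) - 289*223²)) + 284299 = (153225 + (-1449 - 289*49729)) + 284299 = (153225 + (-1449 - 14371681)) + 284299 = (153225 - 14373130) + 284299 = -14219905 + 284299 = -13935606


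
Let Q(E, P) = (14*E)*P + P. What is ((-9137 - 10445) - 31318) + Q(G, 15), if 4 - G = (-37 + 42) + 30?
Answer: -57395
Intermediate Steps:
G = -31 (G = 4 - ((-37 + 42) + 30) = 4 - (5 + 30) = 4 - 1*35 = 4 - 35 = -31)
Q(E, P) = P + 14*E*P (Q(E, P) = 14*E*P + P = P + 14*E*P)
((-9137 - 10445) - 31318) + Q(G, 15) = ((-9137 - 10445) - 31318) + 15*(1 + 14*(-31)) = (-19582 - 31318) + 15*(1 - 434) = -50900 + 15*(-433) = -50900 - 6495 = -57395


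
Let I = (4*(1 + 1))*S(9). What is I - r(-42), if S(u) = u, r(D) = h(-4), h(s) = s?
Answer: 76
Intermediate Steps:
r(D) = -4
I = 72 (I = (4*(1 + 1))*9 = (4*2)*9 = 8*9 = 72)
I - r(-42) = 72 - 1*(-4) = 72 + 4 = 76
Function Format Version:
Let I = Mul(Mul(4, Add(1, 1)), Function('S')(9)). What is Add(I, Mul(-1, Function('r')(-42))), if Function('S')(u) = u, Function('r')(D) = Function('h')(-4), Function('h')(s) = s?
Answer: 76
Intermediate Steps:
Function('r')(D) = -4
I = 72 (I = Mul(Mul(4, Add(1, 1)), 9) = Mul(Mul(4, 2), 9) = Mul(8, 9) = 72)
Add(I, Mul(-1, Function('r')(-42))) = Add(72, Mul(-1, -4)) = Add(72, 4) = 76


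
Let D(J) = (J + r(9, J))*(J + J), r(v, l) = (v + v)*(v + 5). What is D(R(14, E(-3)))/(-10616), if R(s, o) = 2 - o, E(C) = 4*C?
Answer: -931/1327 ≈ -0.70158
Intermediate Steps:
r(v, l) = 2*v*(5 + v) (r(v, l) = (2*v)*(5 + v) = 2*v*(5 + v))
D(J) = 2*J*(252 + J) (D(J) = (J + 2*9*(5 + 9))*(J + J) = (J + 2*9*14)*(2*J) = (J + 252)*(2*J) = (252 + J)*(2*J) = 2*J*(252 + J))
D(R(14, E(-3)))/(-10616) = (2*(2 - 4*(-3))*(252 + (2 - 4*(-3))))/(-10616) = (2*(2 - 1*(-12))*(252 + (2 - 1*(-12))))*(-1/10616) = (2*(2 + 12)*(252 + (2 + 12)))*(-1/10616) = (2*14*(252 + 14))*(-1/10616) = (2*14*266)*(-1/10616) = 7448*(-1/10616) = -931/1327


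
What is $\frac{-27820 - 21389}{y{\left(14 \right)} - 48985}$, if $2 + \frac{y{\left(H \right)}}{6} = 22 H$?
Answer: $\frac{49209}{47149} \approx 1.0437$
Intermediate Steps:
$y{\left(H \right)} = -12 + 132 H$ ($y{\left(H \right)} = -12 + 6 \cdot 22 H = -12 + 132 H$)
$\frac{-27820 - 21389}{y{\left(14 \right)} - 48985} = \frac{-27820 - 21389}{\left(-12 + 132 \cdot 14\right) - 48985} = - \frac{49209}{\left(-12 + 1848\right) - 48985} = - \frac{49209}{1836 - 48985} = - \frac{49209}{-47149} = \left(-49209\right) \left(- \frac{1}{47149}\right) = \frac{49209}{47149}$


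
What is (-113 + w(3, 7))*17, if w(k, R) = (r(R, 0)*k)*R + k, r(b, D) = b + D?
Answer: 629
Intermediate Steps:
r(b, D) = D + b
w(k, R) = k + k*R**2 (w(k, R) = ((0 + R)*k)*R + k = (R*k)*R + k = k*R**2 + k = k + k*R**2)
(-113 + w(3, 7))*17 = (-113 + 3*(1 + 7**2))*17 = (-113 + 3*(1 + 49))*17 = (-113 + 3*50)*17 = (-113 + 150)*17 = 37*17 = 629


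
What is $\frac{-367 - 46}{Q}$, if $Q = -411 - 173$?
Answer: $\frac{413}{584} \approx 0.70719$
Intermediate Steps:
$Q = -584$ ($Q = -411 - 173 = -584$)
$\frac{-367 - 46}{Q} = \frac{-367 - 46}{-584} = \left(-413\right) \left(- \frac{1}{584}\right) = \frac{413}{584}$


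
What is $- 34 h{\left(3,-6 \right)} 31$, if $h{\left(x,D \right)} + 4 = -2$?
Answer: $6324$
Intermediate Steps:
$h{\left(x,D \right)} = -6$ ($h{\left(x,D \right)} = -4 - 2 = -6$)
$- 34 h{\left(3,-6 \right)} 31 = \left(-34\right) \left(-6\right) 31 = 204 \cdot 31 = 6324$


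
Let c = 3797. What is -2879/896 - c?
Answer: -3404991/896 ≈ -3800.2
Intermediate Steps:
-2879/896 - c = -2879/896 - 1*3797 = -2879*1/896 - 3797 = -2879/896 - 3797 = -3404991/896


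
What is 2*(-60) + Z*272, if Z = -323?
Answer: -87976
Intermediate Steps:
2*(-60) + Z*272 = 2*(-60) - 323*272 = -120 - 87856 = -87976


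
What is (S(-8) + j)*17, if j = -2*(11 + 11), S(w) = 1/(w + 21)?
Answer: -9707/13 ≈ -746.69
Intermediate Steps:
S(w) = 1/(21 + w)
j = -44 (j = -2*22 = -44)
(S(-8) + j)*17 = (1/(21 - 8) - 44)*17 = (1/13 - 44)*17 = -571/13*17 = -9707/13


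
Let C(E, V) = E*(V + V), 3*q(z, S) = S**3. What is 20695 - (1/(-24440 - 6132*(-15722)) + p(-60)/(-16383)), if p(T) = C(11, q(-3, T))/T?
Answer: 54325416590942419/2624845945624 ≈ 20697.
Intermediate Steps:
q(z, S) = S**3/3
C(E, V) = 2*E*V (C(E, V) = E*(2*V) = 2*E*V)
p(T) = 22*T**2/3 (p(T) = (2*11*(T**3/3))/T = (22*T**3/3)/T = 22*T**2/3)
20695 - (1/(-24440 - 6132*(-15722)) + p(-60)/(-16383)) = 20695 - (1/(-24440 - 6132*(-15722)) + ((22/3)*(-60)**2)/(-16383)) = 20695 - (-1/15722/(-30572) + ((22/3)*3600)*(-1/16383)) = 20695 - (-1/30572*(-1/15722) + 26400*(-1/16383)) = 20695 - (1/480652984 - 8800/5461) = 20695 - 1*(-4229746253739/2624845945624) = 20695 + 4229746253739/2624845945624 = 54325416590942419/2624845945624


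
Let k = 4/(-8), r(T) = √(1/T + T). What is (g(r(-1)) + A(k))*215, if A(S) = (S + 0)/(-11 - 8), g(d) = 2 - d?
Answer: 16555/38 - 215*I*√2 ≈ 435.66 - 304.06*I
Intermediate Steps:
r(T) = √(T + 1/T)
k = -½ (k = 4*(-⅛) = -½ ≈ -0.50000)
A(S) = -S/19 (A(S) = S/(-19) = S*(-1/19) = -S/19)
(g(r(-1)) + A(k))*215 = ((2 - √(-1 + 1/(-1))) - 1/19*(-½))*215 = ((2 - √(-1 - 1)) + 1/38)*215 = ((2 - √(-2)) + 1/38)*215 = ((2 - I*√2) + 1/38)*215 = (77/38 - I*√2)*215 = 16555/38 - 215*I*√2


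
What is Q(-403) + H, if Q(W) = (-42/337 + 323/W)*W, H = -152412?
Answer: -51237067/337 ≈ -1.5204e+5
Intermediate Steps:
Q(W) = W*(-42/337 + 323/W) (Q(W) = (-42*1/337 + 323/W)*W = (-42/337 + 323/W)*W = W*(-42/337 + 323/W))
Q(-403) + H = (323 - 42/337*(-403)) - 152412 = (323 + 16926/337) - 152412 = 125777/337 - 152412 = -51237067/337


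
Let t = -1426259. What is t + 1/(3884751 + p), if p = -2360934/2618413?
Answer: -14507735624019175898/10171880159229 ≈ -1.4263e+6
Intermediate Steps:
p = -2360934/2618413 (p = -2360934*1/2618413 = -2360934/2618413 ≈ -0.90167)
t + 1/(3884751 + p) = -1426259 + 1/(3884751 - 2360934/2618413) = -1426259 + 1/(10171880159229/2618413) = -1426259 + 2618413/10171880159229 = -14507735624019175898/10171880159229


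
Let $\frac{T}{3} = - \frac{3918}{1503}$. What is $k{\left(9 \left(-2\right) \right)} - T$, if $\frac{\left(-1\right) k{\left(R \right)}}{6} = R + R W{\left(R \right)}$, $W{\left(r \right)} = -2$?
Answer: $- \frac{16730}{167} \approx -100.18$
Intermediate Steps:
$T = - \frac{1306}{167}$ ($T = 3 \left(- \frac{3918}{1503}\right) = 3 \left(\left(-3918\right) \frac{1}{1503}\right) = 3 \left(- \frac{1306}{501}\right) = - \frac{1306}{167} \approx -7.8204$)
$k{\left(R \right)} = 6 R$ ($k{\left(R \right)} = - 6 \left(R + R \left(-2\right)\right) = - 6 \left(R - 2 R\right) = - 6 \left(- R\right) = 6 R$)
$k{\left(9 \left(-2\right) \right)} - T = 6 \cdot 9 \left(-2\right) - - \frac{1306}{167} = 6 \left(-18\right) + \frac{1306}{167} = -108 + \frac{1306}{167} = - \frac{16730}{167}$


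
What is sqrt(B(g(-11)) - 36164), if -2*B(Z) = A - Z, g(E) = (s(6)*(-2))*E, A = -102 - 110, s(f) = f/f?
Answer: I*sqrt(36047) ≈ 189.86*I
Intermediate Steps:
s(f) = 1
A = -212
g(E) = -2*E (g(E) = (1*(-2))*E = -2*E)
B(Z) = 106 + Z/2 (B(Z) = -(-212 - Z)/2 = 106 + Z/2)
sqrt(B(g(-11)) - 36164) = sqrt((106 + (-2*(-11))/2) - 36164) = sqrt((106 + (1/2)*22) - 36164) = sqrt((106 + 11) - 36164) = sqrt(117 - 36164) = sqrt(-36047) = I*sqrt(36047)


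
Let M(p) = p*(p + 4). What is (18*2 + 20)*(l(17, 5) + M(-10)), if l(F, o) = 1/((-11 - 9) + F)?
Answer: 10024/3 ≈ 3341.3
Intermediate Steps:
l(F, o) = 1/(-20 + F)
M(p) = p*(4 + p)
(18*2 + 20)*(l(17, 5) + M(-10)) = (18*2 + 20)*(1/(-20 + 17) - 10*(4 - 10)) = (36 + 20)*(1/(-3) - 10*(-6)) = 56*(-⅓ + 60) = 56*(179/3) = 10024/3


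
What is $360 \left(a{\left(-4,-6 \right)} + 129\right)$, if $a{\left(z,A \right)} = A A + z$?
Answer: $57960$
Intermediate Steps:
$a{\left(z,A \right)} = z + A^{2}$ ($a{\left(z,A \right)} = A^{2} + z = z + A^{2}$)
$360 \left(a{\left(-4,-6 \right)} + 129\right) = 360 \left(\left(-4 + \left(-6\right)^{2}\right) + 129\right) = 360 \left(\left(-4 + 36\right) + 129\right) = 360 \left(32 + 129\right) = 360 \cdot 161 = 57960$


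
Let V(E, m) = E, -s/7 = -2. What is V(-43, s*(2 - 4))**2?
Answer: 1849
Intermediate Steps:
s = 14 (s = -7*(-2) = 14)
V(-43, s*(2 - 4))**2 = (-43)**2 = 1849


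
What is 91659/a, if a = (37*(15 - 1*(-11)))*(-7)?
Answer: -91659/6734 ≈ -13.611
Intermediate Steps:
a = -6734 (a = (37*(15 + 11))*(-7) = (37*26)*(-7) = 962*(-7) = -6734)
91659/a = 91659/(-6734) = 91659*(-1/6734) = -91659/6734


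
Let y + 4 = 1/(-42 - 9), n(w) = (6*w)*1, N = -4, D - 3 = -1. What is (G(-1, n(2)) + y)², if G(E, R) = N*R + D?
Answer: 6507601/2601 ≈ 2502.0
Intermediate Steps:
D = 2 (D = 3 - 1 = 2)
n(w) = 6*w
G(E, R) = 2 - 4*R (G(E, R) = -4*R + 2 = 2 - 4*R)
y = -205/51 (y = -4 + 1/(-42 - 9) = -4 + 1/(-51) = -4 - 1/51 = -205/51 ≈ -4.0196)
(G(-1, n(2)) + y)² = ((2 - 24*2) - 205/51)² = ((2 - 4*12) - 205/51)² = ((2 - 48) - 205/51)² = (-46 - 205/51)² = (-2551/51)² = 6507601/2601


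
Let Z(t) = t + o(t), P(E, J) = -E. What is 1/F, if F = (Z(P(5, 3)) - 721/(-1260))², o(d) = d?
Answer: 32400/2879809 ≈ 0.011251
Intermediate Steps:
Z(t) = 2*t (Z(t) = t + t = 2*t)
F = 2879809/32400 (F = (2*(-1*5) - 721/(-1260))² = (2*(-5) - 721*(-1/1260))² = (-10 + 103/180)² = (-1697/180)² = 2879809/32400 ≈ 88.883)
1/F = 1/(2879809/32400) = 32400/2879809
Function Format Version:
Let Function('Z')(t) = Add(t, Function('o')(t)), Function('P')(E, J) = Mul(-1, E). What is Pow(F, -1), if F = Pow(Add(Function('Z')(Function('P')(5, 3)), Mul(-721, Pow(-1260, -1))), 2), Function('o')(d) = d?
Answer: Rational(32400, 2879809) ≈ 0.011251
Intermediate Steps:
Function('Z')(t) = Mul(2, t) (Function('Z')(t) = Add(t, t) = Mul(2, t))
F = Rational(2879809, 32400) (F = Pow(Add(Mul(2, Mul(-1, 5)), Mul(-721, Pow(-1260, -1))), 2) = Pow(Add(Mul(2, -5), Mul(-721, Rational(-1, 1260))), 2) = Pow(Add(-10, Rational(103, 180)), 2) = Pow(Rational(-1697, 180), 2) = Rational(2879809, 32400) ≈ 88.883)
Pow(F, -1) = Pow(Rational(2879809, 32400), -1) = Rational(32400, 2879809)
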